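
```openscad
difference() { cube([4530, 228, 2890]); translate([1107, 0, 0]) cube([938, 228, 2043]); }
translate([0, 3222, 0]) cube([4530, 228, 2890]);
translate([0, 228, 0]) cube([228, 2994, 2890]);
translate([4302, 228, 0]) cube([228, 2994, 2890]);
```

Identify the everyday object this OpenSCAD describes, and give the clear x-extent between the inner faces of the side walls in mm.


A single room. The interior width is 4074 mm.

Four walls enclosing a rectangle with a door in the front wall — a room. Outside width 4530 minus two 228 mm walls gives 4074 mm.


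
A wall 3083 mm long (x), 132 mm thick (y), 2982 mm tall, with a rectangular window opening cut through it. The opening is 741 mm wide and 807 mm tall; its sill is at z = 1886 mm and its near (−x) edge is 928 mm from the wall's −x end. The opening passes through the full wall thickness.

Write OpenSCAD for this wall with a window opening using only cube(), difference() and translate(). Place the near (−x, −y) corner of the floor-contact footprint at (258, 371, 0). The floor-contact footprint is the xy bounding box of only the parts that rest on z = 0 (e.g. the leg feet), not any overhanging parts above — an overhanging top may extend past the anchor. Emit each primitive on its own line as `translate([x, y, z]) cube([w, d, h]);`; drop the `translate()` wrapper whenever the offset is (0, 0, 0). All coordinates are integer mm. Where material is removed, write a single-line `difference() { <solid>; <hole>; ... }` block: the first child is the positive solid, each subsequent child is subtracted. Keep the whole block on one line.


difference() { translate([258, 371, 0]) cube([3083, 132, 2982]); translate([1186, 371, 1886]) cube([741, 132, 807]); }


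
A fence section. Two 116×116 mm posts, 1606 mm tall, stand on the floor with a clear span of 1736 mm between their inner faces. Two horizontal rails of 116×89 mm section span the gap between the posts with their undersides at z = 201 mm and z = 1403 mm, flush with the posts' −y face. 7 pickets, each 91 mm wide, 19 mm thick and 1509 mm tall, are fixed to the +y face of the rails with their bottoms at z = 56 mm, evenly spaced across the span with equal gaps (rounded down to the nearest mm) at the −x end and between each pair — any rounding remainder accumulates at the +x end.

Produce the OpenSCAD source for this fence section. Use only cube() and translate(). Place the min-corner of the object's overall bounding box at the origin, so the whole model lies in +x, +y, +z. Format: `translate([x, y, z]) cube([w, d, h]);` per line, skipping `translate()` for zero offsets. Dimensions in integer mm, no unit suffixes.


cube([116, 116, 1606]);
translate([1852, 0, 0]) cube([116, 116, 1606]);
translate([116, 0, 201]) cube([1736, 116, 89]);
translate([116, 0, 1403]) cube([1736, 116, 89]);
translate([253, 116, 56]) cube([91, 19, 1509]);
translate([481, 116, 56]) cube([91, 19, 1509]);
translate([709, 116, 56]) cube([91, 19, 1509]);
translate([937, 116, 56]) cube([91, 19, 1509]);
translate([1165, 116, 56]) cube([91, 19, 1509]);
translate([1393, 116, 56]) cube([91, 19, 1509]);
translate([1621, 116, 56]) cube([91, 19, 1509]);


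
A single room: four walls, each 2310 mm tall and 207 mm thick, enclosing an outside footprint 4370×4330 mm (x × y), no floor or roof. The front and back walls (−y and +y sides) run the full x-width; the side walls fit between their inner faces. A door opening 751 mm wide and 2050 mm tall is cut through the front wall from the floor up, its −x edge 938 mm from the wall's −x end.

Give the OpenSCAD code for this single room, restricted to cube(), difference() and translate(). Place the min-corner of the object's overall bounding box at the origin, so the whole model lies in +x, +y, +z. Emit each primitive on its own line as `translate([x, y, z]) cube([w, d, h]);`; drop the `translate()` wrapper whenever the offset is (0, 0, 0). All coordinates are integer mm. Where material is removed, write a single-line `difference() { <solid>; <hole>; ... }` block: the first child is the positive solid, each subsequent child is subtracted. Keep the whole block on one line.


difference() { cube([4370, 207, 2310]); translate([938, 0, 0]) cube([751, 207, 2050]); }
translate([0, 4123, 0]) cube([4370, 207, 2310]);
translate([0, 207, 0]) cube([207, 3916, 2310]);
translate([4163, 207, 0]) cube([207, 3916, 2310]);


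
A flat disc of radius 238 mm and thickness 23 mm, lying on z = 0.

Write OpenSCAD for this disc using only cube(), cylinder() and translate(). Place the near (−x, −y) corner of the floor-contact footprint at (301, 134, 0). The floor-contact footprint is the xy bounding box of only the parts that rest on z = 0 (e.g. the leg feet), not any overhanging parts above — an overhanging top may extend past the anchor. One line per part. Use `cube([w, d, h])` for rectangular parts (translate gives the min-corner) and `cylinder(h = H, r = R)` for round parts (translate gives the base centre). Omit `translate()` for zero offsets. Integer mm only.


translate([539, 372, 0]) cylinder(h = 23, r = 238);


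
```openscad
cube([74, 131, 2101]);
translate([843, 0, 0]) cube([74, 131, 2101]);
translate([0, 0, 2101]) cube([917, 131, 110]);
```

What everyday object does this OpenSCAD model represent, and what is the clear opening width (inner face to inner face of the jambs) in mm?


A door frame. The clear opening width is 769 mm.

Two 2101 mm tall posts with a header on top — a door frame. The left jamb is 74 mm wide at x = 0; the right jamb starts at x = 843. The clear opening is 843 − 74 = 769 mm.


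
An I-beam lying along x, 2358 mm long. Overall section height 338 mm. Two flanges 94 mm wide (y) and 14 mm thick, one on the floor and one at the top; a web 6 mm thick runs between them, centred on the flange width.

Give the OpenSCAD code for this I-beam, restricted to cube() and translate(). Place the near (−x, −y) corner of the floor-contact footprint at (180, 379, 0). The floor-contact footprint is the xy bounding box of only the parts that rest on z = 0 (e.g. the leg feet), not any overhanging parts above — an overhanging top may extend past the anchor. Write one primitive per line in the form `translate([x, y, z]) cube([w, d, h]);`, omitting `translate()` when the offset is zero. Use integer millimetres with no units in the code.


translate([180, 379, 0]) cube([2358, 94, 14]);
translate([180, 423, 14]) cube([2358, 6, 310]);
translate([180, 379, 324]) cube([2358, 94, 14]);


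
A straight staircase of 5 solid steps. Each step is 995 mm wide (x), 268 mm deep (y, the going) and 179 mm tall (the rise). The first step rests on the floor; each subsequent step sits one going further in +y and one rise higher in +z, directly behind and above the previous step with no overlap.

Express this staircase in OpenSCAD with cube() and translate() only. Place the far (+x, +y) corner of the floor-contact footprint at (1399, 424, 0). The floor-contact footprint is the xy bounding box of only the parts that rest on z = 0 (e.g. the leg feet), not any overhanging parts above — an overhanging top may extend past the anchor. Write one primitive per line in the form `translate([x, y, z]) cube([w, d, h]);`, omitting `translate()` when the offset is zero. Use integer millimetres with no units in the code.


translate([404, 156, 0]) cube([995, 268, 179]);
translate([404, 424, 179]) cube([995, 268, 179]);
translate([404, 692, 358]) cube([995, 268, 179]);
translate([404, 960, 537]) cube([995, 268, 179]);
translate([404, 1228, 716]) cube([995, 268, 179]);


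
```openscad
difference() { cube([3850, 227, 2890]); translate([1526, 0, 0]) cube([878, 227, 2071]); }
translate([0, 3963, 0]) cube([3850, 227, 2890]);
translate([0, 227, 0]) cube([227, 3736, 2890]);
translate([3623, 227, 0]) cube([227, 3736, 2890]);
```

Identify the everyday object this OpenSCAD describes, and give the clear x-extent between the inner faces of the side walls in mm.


A single room. The interior width is 3396 mm.

Four walls enclosing a rectangle with a door in the front wall — a room. Outside width 3850 minus two 227 mm walls gives 3396 mm.


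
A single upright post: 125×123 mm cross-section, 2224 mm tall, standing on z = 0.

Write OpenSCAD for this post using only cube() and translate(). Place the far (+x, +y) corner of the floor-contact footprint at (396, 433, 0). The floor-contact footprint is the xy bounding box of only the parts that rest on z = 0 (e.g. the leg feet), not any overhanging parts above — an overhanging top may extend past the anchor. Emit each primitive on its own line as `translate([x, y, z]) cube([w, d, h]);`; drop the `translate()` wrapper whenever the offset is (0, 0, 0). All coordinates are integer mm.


translate([271, 310, 0]) cube([125, 123, 2224]);


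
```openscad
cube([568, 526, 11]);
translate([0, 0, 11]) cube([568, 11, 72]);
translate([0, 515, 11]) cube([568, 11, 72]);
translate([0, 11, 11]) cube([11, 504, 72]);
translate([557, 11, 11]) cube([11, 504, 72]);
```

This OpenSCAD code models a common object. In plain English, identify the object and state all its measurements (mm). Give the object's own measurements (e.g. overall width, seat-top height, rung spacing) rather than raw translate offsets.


An open-topped rectangular box: outside dimensions 568×526×83 mm, with a uniform wall and base thickness of 11 mm. The base is a full 568×526 slab on the floor; four walls sit on top of the base. The front and back walls (the −y and +y sides) span the full width; the two side walls fit between them.


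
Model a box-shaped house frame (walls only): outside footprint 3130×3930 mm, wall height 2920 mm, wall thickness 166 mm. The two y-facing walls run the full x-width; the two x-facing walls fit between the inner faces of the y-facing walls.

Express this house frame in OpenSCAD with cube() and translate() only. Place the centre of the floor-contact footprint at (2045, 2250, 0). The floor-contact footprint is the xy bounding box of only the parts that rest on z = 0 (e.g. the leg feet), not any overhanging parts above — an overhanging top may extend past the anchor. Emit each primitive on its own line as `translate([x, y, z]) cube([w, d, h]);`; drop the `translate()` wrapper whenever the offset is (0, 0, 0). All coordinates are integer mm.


translate([480, 285, 0]) cube([3130, 166, 2920]);
translate([480, 4049, 0]) cube([3130, 166, 2920]);
translate([480, 451, 0]) cube([166, 3598, 2920]);
translate([3444, 451, 0]) cube([166, 3598, 2920]);


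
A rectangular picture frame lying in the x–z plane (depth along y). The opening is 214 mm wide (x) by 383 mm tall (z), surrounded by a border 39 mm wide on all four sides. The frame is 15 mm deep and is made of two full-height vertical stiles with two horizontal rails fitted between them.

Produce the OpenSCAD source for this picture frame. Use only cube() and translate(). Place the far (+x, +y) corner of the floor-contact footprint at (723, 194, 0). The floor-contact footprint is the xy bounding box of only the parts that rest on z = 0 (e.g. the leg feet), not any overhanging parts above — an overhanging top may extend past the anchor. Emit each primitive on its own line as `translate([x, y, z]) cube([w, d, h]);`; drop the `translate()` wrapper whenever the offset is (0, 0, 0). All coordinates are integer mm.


translate([431, 179, 0]) cube([39, 15, 461]);
translate([684, 179, 0]) cube([39, 15, 461]);
translate([470, 179, 0]) cube([214, 15, 39]);
translate([470, 179, 422]) cube([214, 15, 39]);


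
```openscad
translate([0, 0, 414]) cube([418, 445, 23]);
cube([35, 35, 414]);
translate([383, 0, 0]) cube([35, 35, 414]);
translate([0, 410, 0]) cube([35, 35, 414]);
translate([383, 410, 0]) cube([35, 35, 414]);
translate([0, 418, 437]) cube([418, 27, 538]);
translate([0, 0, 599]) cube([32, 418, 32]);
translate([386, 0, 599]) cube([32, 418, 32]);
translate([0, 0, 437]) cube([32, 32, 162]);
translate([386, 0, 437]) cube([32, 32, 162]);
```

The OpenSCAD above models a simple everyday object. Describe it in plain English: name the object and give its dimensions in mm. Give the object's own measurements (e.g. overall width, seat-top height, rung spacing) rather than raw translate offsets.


A chair. The seat is a 418×445×23 mm slab with its top at z = 437 mm, on four 35×35 mm corner legs (flush with the seat edges, standing on z = 0). A flat backrest 27 mm thick, 538 mm tall, spans the full seat width and rises from the seat top along its +y edge, rear face flush with the rear of the seat. Two armrests of 32×32 mm section run along each side from the seat's front edge to the front of the backrest, top faces 194 mm above the seat top and outer faces flush with the seat's x-edges; a 32×32 mm post under the front of each armrest stands on the seat at the front corner.


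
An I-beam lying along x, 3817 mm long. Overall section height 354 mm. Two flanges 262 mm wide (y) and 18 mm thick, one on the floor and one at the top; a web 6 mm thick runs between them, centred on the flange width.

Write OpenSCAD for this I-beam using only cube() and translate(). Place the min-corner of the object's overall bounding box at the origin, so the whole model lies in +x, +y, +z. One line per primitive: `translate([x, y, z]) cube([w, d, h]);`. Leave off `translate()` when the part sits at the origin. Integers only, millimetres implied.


cube([3817, 262, 18]);
translate([0, 128, 18]) cube([3817, 6, 318]);
translate([0, 0, 336]) cube([3817, 262, 18]);


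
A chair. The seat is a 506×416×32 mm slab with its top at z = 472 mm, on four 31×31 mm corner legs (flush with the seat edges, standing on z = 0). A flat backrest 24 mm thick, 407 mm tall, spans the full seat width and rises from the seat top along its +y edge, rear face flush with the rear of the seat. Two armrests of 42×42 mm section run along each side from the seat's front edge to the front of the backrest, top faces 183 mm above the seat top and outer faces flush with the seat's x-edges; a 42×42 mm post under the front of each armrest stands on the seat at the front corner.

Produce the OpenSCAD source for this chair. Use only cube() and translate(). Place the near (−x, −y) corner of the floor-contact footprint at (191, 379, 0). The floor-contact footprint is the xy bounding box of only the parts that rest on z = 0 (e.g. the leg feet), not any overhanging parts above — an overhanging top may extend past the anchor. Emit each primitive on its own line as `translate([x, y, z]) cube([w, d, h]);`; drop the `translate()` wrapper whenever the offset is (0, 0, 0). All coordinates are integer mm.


// leg_h = 472 - 32 = 440
// arm post h = 183 - 42 = 141
translate([191, 379, 440]) cube([506, 416, 32]);
translate([191, 379, 0]) cube([31, 31, 440]);
translate([666, 379, 0]) cube([31, 31, 440]);
translate([191, 764, 0]) cube([31, 31, 440]);
translate([666, 764, 0]) cube([31, 31, 440]);
translate([191, 771, 472]) cube([506, 24, 407]);
translate([191, 379, 613]) cube([42, 392, 42]);
translate([655, 379, 613]) cube([42, 392, 42]);
translate([191, 379, 472]) cube([42, 42, 141]);
translate([655, 379, 472]) cube([42, 42, 141]);


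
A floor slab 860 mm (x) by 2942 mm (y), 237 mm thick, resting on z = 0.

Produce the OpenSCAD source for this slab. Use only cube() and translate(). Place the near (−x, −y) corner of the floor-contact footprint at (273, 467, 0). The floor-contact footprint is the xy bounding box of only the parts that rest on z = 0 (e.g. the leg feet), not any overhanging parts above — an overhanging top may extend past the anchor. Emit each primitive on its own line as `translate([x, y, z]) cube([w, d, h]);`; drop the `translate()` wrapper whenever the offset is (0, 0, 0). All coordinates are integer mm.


translate([273, 467, 0]) cube([860, 2942, 237]);


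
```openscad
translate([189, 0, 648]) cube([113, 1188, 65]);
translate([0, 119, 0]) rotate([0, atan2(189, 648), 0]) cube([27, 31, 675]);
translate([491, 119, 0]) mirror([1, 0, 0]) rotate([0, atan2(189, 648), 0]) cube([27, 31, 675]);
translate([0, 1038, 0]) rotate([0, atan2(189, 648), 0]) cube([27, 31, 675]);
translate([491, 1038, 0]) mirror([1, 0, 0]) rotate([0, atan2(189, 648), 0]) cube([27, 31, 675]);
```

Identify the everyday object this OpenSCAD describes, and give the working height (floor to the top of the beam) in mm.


A sawhorse. The overall height is 713 mm.

A beam across two mirrored pairs of raked legs — a sawhorse. The beam's underside is at z = 648 (matching the legs' vertical rise in atan2(189, 648)) and the beam is 65 mm tall, so its top is at 648 + 65 = 713 mm. The raked legs top out at the beam's underside, so that is the highest point.


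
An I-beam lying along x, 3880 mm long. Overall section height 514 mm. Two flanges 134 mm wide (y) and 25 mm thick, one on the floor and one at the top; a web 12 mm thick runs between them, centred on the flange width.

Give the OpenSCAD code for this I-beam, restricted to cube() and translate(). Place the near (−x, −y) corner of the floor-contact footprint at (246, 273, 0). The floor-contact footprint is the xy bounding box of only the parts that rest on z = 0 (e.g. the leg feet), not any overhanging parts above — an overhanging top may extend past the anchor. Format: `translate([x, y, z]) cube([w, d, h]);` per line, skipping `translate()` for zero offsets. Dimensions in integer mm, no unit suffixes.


translate([246, 273, 0]) cube([3880, 134, 25]);
translate([246, 334, 25]) cube([3880, 12, 464]);
translate([246, 273, 489]) cube([3880, 134, 25]);


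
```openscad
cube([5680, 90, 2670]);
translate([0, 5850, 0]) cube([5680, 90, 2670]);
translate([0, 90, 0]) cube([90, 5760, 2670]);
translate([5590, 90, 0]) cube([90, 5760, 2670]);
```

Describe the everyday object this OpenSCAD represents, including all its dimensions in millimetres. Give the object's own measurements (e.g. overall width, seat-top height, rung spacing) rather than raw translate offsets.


The wall frame of a small rectangular building: four walls, each 2670 mm tall and 90 mm thick, enclosing a footprint 5680 mm (x) by 5940 mm (y) outside-to-outside, with no floor or roof. The front and back walls (the −y and +y sides) span the full width; the two side walls fit between them.


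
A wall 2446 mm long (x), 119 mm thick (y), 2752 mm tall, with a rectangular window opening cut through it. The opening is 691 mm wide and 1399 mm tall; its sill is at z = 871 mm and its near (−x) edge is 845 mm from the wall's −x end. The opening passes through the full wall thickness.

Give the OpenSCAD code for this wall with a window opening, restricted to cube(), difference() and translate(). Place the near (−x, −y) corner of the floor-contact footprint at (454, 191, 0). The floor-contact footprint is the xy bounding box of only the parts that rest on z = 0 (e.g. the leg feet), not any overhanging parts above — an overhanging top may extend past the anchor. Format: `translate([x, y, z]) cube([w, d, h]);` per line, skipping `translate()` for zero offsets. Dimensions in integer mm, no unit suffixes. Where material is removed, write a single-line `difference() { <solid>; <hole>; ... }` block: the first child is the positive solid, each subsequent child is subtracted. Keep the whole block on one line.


difference() { translate([454, 191, 0]) cube([2446, 119, 2752]); translate([1299, 191, 871]) cube([691, 119, 1399]); }


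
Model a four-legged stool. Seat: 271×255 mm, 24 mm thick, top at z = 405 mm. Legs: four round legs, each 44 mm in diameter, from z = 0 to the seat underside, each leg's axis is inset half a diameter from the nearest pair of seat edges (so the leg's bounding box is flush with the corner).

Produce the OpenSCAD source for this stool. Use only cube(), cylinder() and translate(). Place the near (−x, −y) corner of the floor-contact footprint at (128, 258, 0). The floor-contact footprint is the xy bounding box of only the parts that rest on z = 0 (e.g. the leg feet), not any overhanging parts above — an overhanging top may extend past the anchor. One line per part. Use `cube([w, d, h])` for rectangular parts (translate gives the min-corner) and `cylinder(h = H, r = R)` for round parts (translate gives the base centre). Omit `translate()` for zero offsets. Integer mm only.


translate([128, 258, 381]) cube([271, 255, 24]);
translate([150, 280, 0]) cylinder(h = 381, r = 22);
translate([377, 280, 0]) cylinder(h = 381, r = 22);
translate([150, 491, 0]) cylinder(h = 381, r = 22);
translate([377, 491, 0]) cylinder(h = 381, r = 22);


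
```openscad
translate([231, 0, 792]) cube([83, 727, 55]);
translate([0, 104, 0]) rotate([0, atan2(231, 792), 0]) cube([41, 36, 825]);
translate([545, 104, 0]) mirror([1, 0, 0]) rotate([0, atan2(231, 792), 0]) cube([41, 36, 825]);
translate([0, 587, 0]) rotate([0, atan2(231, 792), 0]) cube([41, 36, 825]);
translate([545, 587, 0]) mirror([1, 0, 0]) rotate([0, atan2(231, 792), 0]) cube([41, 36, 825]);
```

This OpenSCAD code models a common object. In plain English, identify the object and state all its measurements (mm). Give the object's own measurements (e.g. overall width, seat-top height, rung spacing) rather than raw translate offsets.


A sawhorse. A 83×727×55 mm beam (x, y, z) sits on two A-frame leg pairs. Each pair is two raked legs of 41×36 mm section (36 mm along y) splaying symmetrically in x. Each leg rises 792 mm vertically over 231 mm of horizontal reach and is 825 mm long along its own axis. Every leg's outer bottom edge rests on the floor and its outer top edge meets a bottom edge of the beam — the left legs (tilting toward +x) meet the beam's −x bottom edge, the right legs (their mirror images, tilting toward −x) meet its +x bottom edge — so the leg tops tuck under the beam, the beam's underside is 792 mm above the floor, and the feet are 545 mm apart outside-to-outside with the beam centred between them. The two leg pairs are set in 104 mm from either end of the beam.


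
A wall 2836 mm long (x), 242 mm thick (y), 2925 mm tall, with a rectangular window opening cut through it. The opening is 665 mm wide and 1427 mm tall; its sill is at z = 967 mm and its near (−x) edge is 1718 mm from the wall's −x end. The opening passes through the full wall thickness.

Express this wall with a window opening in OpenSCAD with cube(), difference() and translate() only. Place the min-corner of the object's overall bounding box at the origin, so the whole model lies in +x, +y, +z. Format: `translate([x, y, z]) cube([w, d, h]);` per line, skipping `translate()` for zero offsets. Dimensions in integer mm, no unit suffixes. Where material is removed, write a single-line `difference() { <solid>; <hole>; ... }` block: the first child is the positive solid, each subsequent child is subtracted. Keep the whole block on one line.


difference() { cube([2836, 242, 2925]); translate([1718, 0, 967]) cube([665, 242, 1427]); }


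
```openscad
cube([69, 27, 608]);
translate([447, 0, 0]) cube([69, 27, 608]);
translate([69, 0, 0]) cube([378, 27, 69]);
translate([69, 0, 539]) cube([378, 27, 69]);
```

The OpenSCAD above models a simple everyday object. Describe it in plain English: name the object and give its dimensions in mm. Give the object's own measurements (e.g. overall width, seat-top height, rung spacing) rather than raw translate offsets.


A rectangular picture frame lying in the x–z plane (depth along y). The opening is 378 mm wide (x) by 470 mm tall (z), surrounded by a border 69 mm wide on all four sides. The frame is 27 mm deep and is made of two full-height vertical stiles with two horizontal rails fitted between them.


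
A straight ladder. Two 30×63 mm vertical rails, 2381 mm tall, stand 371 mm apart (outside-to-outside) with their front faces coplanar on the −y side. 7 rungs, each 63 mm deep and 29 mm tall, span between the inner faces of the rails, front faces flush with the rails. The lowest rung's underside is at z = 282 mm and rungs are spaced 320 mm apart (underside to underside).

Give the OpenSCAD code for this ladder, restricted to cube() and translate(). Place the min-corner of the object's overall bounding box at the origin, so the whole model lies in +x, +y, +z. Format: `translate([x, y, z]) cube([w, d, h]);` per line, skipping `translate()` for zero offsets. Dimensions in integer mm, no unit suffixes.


cube([30, 63, 2381]);
translate([341, 0, 0]) cube([30, 63, 2381]);
translate([30, 0, 282]) cube([311, 63, 29]);
translate([30, 0, 602]) cube([311, 63, 29]);
translate([30, 0, 922]) cube([311, 63, 29]);
translate([30, 0, 1242]) cube([311, 63, 29]);
translate([30, 0, 1562]) cube([311, 63, 29]);
translate([30, 0, 1882]) cube([311, 63, 29]);
translate([30, 0, 2202]) cube([311, 63, 29]);


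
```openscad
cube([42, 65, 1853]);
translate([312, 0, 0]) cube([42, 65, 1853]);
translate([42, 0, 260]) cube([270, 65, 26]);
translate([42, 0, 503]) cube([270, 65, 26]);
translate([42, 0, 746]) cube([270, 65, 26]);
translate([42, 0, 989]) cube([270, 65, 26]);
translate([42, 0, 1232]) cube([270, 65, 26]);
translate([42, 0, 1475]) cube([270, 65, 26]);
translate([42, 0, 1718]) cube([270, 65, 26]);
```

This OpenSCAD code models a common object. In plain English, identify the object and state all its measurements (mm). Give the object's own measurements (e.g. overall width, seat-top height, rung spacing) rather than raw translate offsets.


A straight ladder. Two 42×65 mm vertical rails, 1853 mm tall, stand 354 mm apart (outside-to-outside) with their front faces coplanar on the −y side. 7 rungs, each 65 mm deep and 26 mm tall, span between the inner faces of the rails, front faces flush with the rails. The lowest rung's underside is at z = 260 mm and rungs are spaced 243 mm apart (underside to underside).


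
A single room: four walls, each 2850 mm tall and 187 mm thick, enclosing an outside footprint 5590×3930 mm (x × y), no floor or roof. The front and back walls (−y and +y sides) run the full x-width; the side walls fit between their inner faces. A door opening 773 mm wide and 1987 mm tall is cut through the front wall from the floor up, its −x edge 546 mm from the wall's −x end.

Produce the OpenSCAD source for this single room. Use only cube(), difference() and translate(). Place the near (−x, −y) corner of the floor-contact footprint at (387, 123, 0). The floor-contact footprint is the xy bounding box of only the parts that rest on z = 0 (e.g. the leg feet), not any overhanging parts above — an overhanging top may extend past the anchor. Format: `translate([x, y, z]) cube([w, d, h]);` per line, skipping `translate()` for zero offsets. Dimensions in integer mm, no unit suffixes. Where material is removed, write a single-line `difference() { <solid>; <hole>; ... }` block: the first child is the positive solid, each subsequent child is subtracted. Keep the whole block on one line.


difference() { translate([387, 123, 0]) cube([5590, 187, 2850]); translate([933, 123, 0]) cube([773, 187, 1987]); }
translate([387, 3866, 0]) cube([5590, 187, 2850]);
translate([387, 310, 0]) cube([187, 3556, 2850]);
translate([5790, 310, 0]) cube([187, 3556, 2850]);


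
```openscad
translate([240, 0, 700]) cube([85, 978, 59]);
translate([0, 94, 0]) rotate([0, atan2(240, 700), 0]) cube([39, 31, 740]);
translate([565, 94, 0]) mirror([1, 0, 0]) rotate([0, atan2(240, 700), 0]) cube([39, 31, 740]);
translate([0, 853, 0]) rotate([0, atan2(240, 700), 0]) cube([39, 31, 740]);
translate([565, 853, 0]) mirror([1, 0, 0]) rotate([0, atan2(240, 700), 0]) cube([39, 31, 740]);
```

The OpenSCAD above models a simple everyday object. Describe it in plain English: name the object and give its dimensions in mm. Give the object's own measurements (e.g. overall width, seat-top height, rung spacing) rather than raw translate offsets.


A sawhorse. A 85×978×59 mm beam (x, y, z) sits on two A-frame leg pairs. Each pair is two raked legs of 39×31 mm section (31 mm along y) splaying symmetrically in x. Each leg rises 700 mm vertically over 240 mm of horizontal reach and is 740 mm long along its own axis. Every leg's outer bottom edge rests on the floor and its outer top edge meets a bottom edge of the beam — the left legs (tilting toward +x) meet the beam's −x bottom edge, the right legs (their mirror images, tilting toward −x) meet its +x bottom edge — so the leg tops tuck under the beam, the beam's underside is 700 mm above the floor, and the feet are 565 mm apart outside-to-outside with the beam centred between them. The two leg pairs are set in 94 mm from either end of the beam.


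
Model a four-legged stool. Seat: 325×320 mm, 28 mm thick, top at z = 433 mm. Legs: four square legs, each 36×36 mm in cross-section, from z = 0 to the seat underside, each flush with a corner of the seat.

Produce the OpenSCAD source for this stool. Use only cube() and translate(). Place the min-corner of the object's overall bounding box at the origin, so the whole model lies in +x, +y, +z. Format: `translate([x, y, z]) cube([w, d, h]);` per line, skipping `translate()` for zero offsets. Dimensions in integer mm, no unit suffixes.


translate([0, 0, 405]) cube([325, 320, 28]);
cube([36, 36, 405]);
translate([289, 0, 0]) cube([36, 36, 405]);
translate([0, 284, 0]) cube([36, 36, 405]);
translate([289, 284, 0]) cube([36, 36, 405]);


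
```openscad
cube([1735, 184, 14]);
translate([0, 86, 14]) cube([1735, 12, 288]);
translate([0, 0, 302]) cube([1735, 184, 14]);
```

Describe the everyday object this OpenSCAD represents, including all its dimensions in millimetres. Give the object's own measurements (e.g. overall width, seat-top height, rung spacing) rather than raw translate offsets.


An I-beam lying along x, 1735 mm long. Overall section height 316 mm. Two flanges 184 mm wide (y) and 14 mm thick, one on the floor and one at the top; a web 12 mm thick runs between them, centred on the flange width.


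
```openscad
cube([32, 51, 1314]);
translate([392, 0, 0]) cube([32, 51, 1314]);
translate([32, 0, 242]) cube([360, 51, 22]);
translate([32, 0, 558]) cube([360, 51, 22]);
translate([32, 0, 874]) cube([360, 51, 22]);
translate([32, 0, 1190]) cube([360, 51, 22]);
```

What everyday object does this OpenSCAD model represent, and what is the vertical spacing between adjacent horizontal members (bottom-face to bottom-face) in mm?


A ladder. The rung spacing is 316 mm.

Two tall 32×51 posts with 4 short bars between them — a ladder. Adjacent rungs sit at z = 242 and z = 558, so the spacing is 558 − 242 = 316 mm.


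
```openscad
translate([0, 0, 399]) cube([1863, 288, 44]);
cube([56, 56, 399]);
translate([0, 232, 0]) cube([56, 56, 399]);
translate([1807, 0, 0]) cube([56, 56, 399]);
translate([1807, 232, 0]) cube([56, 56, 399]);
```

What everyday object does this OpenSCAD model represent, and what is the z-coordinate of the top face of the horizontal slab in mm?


A bench. The seat-top height is 443 mm.

A long slab on four corner posts — a bench. The slab sits at z = 399 with thickness 44, so the top is 399 + 44 = 443 mm.


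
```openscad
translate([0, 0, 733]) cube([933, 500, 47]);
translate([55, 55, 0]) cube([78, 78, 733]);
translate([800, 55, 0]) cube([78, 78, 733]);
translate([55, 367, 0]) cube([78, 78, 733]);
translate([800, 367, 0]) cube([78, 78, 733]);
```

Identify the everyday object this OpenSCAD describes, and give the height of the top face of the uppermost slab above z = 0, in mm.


A table. The table height is 780 mm.

A 933×500×47 slab sits at z = 733 on four 78 mm square posts — a table. The top surface is at 733 + 47 = 780 mm.


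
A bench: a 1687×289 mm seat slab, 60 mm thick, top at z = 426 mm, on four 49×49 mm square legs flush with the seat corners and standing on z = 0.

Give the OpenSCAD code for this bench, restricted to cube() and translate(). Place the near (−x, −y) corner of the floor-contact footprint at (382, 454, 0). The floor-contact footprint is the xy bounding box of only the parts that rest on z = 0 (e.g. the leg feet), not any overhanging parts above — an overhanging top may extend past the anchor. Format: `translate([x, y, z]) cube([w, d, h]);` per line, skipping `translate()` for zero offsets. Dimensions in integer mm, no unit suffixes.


translate([382, 454, 366]) cube([1687, 289, 60]);
translate([382, 454, 0]) cube([49, 49, 366]);
translate([382, 694, 0]) cube([49, 49, 366]);
translate([2020, 454, 0]) cube([49, 49, 366]);
translate([2020, 694, 0]) cube([49, 49, 366]);


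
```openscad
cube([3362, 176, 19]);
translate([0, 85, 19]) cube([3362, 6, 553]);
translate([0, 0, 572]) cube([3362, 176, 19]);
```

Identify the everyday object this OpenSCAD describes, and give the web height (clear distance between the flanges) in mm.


An I-beam. The web height is 553 mm.

Two wide flanges with a thin centred web — an I-beam. Overall 591 mm minus two 19 mm flanges gives a web of 591 − 2·19 = 553 mm.


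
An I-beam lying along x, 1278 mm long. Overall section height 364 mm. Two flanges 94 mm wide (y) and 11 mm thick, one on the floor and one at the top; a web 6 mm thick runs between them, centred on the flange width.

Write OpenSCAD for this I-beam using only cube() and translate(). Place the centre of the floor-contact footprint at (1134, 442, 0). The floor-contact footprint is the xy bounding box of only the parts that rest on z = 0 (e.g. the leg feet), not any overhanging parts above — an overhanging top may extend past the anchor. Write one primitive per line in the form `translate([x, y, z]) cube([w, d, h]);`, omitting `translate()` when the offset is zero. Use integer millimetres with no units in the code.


translate([495, 395, 0]) cube([1278, 94, 11]);
translate([495, 439, 11]) cube([1278, 6, 342]);
translate([495, 395, 353]) cube([1278, 94, 11]);


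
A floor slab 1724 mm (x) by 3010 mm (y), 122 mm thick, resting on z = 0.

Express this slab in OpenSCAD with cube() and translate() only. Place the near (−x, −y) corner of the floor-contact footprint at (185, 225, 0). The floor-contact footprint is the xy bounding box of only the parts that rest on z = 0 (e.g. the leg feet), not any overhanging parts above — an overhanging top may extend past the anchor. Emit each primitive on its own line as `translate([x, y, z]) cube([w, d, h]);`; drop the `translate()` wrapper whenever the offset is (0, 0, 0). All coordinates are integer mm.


translate([185, 225, 0]) cube([1724, 3010, 122]);


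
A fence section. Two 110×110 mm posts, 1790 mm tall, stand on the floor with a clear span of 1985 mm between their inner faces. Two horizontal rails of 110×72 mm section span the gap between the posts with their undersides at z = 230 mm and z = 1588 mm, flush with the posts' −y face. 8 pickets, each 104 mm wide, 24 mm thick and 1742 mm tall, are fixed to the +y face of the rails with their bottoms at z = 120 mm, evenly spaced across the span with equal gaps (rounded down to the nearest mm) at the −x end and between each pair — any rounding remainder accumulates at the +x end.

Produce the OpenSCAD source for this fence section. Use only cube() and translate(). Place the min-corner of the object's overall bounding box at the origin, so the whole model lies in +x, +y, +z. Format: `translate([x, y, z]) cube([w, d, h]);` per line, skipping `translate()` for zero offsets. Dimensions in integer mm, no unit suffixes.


cube([110, 110, 1790]);
translate([2095, 0, 0]) cube([110, 110, 1790]);
translate([110, 0, 230]) cube([1985, 110, 72]);
translate([110, 0, 1588]) cube([1985, 110, 72]);
translate([238, 110, 120]) cube([104, 24, 1742]);
translate([470, 110, 120]) cube([104, 24, 1742]);
translate([702, 110, 120]) cube([104, 24, 1742]);
translate([934, 110, 120]) cube([104, 24, 1742]);
translate([1166, 110, 120]) cube([104, 24, 1742]);
translate([1398, 110, 120]) cube([104, 24, 1742]);
translate([1630, 110, 120]) cube([104, 24, 1742]);
translate([1862, 110, 120]) cube([104, 24, 1742]);


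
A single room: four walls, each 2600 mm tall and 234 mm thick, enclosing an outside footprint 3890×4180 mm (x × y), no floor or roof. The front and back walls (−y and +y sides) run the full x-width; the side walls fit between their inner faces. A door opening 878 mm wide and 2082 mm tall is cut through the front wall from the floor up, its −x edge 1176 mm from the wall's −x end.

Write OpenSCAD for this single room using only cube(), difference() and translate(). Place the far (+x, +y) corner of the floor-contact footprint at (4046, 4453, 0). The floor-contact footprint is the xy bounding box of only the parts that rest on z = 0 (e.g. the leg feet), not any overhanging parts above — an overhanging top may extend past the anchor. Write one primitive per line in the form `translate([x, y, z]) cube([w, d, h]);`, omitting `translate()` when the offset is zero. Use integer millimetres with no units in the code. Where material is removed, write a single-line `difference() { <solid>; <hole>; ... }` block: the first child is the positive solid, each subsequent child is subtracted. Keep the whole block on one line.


difference() { translate([156, 273, 0]) cube([3890, 234, 2600]); translate([1332, 273, 0]) cube([878, 234, 2082]); }
translate([156, 4219, 0]) cube([3890, 234, 2600]);
translate([156, 507, 0]) cube([234, 3712, 2600]);
translate([3812, 507, 0]) cube([234, 3712, 2600]);


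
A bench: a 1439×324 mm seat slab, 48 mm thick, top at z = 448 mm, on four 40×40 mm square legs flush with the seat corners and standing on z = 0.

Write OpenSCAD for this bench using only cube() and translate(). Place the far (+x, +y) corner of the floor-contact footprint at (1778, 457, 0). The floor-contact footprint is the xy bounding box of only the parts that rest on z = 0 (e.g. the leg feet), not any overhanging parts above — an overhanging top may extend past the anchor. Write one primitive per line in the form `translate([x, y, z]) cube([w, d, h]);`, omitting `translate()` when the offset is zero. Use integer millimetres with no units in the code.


translate([339, 133, 400]) cube([1439, 324, 48]);
translate([339, 133, 0]) cube([40, 40, 400]);
translate([339, 417, 0]) cube([40, 40, 400]);
translate([1738, 133, 0]) cube([40, 40, 400]);
translate([1738, 417, 0]) cube([40, 40, 400]);


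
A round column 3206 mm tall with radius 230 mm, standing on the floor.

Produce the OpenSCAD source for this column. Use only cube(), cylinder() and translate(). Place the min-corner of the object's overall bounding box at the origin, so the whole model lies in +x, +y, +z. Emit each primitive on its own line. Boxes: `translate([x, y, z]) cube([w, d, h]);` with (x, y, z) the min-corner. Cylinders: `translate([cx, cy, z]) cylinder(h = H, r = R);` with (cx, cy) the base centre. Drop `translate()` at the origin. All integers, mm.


translate([230, 230, 0]) cylinder(h = 3206, r = 230);


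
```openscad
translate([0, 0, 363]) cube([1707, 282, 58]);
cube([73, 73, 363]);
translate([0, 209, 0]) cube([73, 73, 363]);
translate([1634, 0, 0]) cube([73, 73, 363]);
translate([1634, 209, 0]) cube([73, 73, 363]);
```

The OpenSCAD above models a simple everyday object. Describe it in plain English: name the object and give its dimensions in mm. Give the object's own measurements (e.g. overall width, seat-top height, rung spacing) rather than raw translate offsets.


A bench: a 1707×282 mm seat slab, 58 mm thick, top at z = 421 mm, on four 73×73 mm square legs flush with the seat corners and standing on z = 0.


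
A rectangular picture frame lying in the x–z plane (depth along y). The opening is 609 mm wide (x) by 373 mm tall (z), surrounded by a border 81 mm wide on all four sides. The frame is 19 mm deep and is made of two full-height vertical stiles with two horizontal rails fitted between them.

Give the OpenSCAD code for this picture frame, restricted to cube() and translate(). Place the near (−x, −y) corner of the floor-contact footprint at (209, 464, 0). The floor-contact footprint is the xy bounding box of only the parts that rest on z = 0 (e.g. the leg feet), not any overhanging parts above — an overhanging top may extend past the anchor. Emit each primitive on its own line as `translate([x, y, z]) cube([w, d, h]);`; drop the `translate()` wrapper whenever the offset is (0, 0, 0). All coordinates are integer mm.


translate([209, 464, 0]) cube([81, 19, 535]);
translate([899, 464, 0]) cube([81, 19, 535]);
translate([290, 464, 0]) cube([609, 19, 81]);
translate([290, 464, 454]) cube([609, 19, 81]);
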